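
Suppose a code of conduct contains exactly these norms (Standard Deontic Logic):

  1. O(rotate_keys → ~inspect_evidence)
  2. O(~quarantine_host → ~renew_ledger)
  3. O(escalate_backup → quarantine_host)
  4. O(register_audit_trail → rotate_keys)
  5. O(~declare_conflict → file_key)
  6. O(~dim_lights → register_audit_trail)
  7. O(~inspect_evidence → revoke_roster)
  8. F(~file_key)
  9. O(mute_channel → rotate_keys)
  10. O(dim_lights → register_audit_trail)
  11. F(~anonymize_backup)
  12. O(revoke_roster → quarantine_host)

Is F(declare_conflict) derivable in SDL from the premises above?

Premise 5 is O(~declare_conflict → file_key); even if O(file_key) held, inferring O(~declare_conflict) would be affirming the consequent — invalid.
No other premise forces O(~declare_conflict). An ideal world satisfying every premise can still have declare_conflict true, so F(declare_conflict) is not derivable.

No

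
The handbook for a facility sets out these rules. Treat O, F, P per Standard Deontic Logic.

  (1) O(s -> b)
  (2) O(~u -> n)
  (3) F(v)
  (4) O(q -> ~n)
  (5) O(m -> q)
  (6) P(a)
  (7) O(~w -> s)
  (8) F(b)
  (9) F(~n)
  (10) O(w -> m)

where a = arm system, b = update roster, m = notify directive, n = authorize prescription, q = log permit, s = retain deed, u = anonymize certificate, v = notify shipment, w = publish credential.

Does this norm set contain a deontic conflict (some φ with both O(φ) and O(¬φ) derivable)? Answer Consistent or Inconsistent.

Premise 9 is F(~n), i.e. O(n).
The contrapositive of premise 4 (O(q -> ~n)) is O(n -> ~q), and O(n) is already established, so O(~q).
Premise 5 is O(m -> q); contrapositively O(~q -> ~m). Since O(~q) holds, K gives O(~m).
The contrapositive of premise 10 (O(w -> m)) is O(~m -> ~w), and O(~m) is already established, so O(~w).
From O(~w) and premise 7, O(~w -> s), we obtain O(s).
Applying K to premise 1 (O(s -> b)) and O(s) yields O(b).
But premise 8, F(b), means O(~b).
We now have both O(b) and O(~b) — b is simultaneously obligatory and forbidden, violating the D-axiom.

Inconsistent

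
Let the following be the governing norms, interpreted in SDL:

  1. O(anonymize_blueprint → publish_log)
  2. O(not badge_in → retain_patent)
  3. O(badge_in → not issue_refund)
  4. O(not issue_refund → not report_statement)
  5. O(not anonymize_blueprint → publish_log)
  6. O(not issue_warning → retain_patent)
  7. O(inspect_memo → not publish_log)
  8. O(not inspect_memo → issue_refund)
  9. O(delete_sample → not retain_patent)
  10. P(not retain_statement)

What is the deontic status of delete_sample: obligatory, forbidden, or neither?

Forbidden

Premises 1 and 5 cover both cases: O(anonymize_blueprint → publish_log) and O(not anonymize_blueprint → publish_log). Since anonymize_blueprint ∨ not anonymize_blueprint is a tautology, O(publish_log) follows.
The contrapositive of premise 7 (O(inspect_memo → not publish_log)) is O(publish_log → not inspect_memo), and O(publish_log) is already established, so O(not inspect_memo).
Applying K to premise 8 (O(not inspect_memo → issue_refund)) and O(not inspect_memo) yields O(issue_refund).
Premise 3, O(badge_in → not issue_refund), contraposes to O(issue_refund → not badge_in); with O(issue_refund) we get O(not badge_in).
From O(not badge_in) and premise 2, O(not badge_in → retain_patent), we obtain O(retain_patent).
Premise 9 is O(delete_sample → not retain_patent); contrapositively O(retain_patent → not delete_sample). Since O(retain_patent) holds, K gives O(not delete_sample).
Premises 4, 6, 10 do not contribute to this derivation.
Thus O(not delete_sample), which is F(delete_sample): delete_sample is forbidden.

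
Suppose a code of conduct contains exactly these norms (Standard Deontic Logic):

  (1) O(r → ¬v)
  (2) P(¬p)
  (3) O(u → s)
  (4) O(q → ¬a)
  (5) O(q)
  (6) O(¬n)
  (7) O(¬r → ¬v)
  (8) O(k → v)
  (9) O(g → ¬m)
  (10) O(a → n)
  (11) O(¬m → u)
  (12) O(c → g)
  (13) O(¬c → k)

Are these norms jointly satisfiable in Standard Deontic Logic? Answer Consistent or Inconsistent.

Consistent

Premise 10 is O(a → n), but O(a) is not derivable from the premises, so it does not yield O(n).
So O(n) is not derivable, and the apparent clash with O(¬n) does not arise.
A world satisfying every obligation exists (e.g. a=false, c=true, g=true, k=false, m=false, n=false, p=false, q=true, r=false, s=true, u=true, v=false); no atom is both obligatory and forbidden, so the set is consistent.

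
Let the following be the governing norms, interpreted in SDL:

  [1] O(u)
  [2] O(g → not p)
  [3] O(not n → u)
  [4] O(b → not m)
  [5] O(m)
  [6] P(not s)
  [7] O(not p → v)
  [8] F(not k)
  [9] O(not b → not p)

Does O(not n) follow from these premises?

Premise 3 is O(not n → u); even if O(u) held, inferring O(not n) would be affirming the consequent — invalid.
No other premise forces O(not n). An ideal world satisfying every premise can still have not n false, so O(not n) is not derivable.

No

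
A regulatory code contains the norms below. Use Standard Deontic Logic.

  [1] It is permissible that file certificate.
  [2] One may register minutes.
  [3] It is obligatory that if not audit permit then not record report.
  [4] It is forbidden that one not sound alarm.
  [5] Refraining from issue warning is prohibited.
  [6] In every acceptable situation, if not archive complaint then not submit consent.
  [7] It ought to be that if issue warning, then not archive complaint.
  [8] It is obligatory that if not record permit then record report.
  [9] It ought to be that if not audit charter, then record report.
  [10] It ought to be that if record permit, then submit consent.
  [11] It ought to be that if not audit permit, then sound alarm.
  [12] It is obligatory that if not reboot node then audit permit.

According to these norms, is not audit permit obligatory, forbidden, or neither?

Forbidden

Premise 5 is F(¬issue_warning), i.e. O(issue_warning).
Premise 7 is O(issue_warning → ¬archive_complaint); since O(issue_warning), deontic closure gives O(¬archive_complaint).
Premise 6 is O(¬archive_complaint → ¬submit_consent); since O(¬archive_complaint), deontic closure gives O(¬submit_consent).
The contrapositive of premise 10 (O(record_permit → submit_consent)) is O(¬submit_consent → ¬record_permit), and O(¬submit_consent) is already established, so O(¬record_permit).
With premise 8, O(¬record_permit → record_report), the K-axiom yields O(record_report).
The contrapositive of premise 3 (O(¬audit_permit → ¬record_report)) is O(record_report → audit_permit), and O(record_report) is already established, so O(audit_permit).
Premises 1, 2, 4, 9, 11, 12 do not contribute to this derivation.
Thus O(audit_permit), which is F(¬audit_permit): ¬audit_permit is forbidden.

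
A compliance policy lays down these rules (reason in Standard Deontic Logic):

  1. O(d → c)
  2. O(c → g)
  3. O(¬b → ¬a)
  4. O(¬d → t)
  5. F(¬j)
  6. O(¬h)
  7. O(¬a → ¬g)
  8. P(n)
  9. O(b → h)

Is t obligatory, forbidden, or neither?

Obligatory

From premise 6 we have O(¬h).
The contrapositive of premise 9 (O(b → h)) is O(¬h → ¬b), and O(¬h) is already established, so O(¬b).
From O(¬b) and premise 3, O(¬b → ¬a), we obtain O(¬a).
With premise 7, O(¬a → ¬g), the K-axiom yields O(¬g).
Premise 2 is O(c → g); contrapositively O(¬g → ¬c). Since O(¬g) holds, K gives O(¬c).
Premise 1 is O(d → c); contrapositively O(¬c → ¬d). Since O(¬c) holds, K gives O(¬d).
With premise 4, O(¬d → t), the K-axiom yields O(t).
Premises 5, 8 do not contribute to this derivation.
Hence t is obligatory.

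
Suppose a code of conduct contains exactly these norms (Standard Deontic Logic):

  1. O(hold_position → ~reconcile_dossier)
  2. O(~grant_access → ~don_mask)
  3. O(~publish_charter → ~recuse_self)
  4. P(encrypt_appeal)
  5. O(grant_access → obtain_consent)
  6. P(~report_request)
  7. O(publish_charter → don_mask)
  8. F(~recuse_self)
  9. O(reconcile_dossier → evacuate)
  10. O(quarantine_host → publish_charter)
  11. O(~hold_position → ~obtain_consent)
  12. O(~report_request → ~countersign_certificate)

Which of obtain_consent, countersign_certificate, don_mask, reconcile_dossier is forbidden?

F(~recuse_self) at premise 8 means O(recuse_self).
The contrapositive of premise 3 (O(~publish_charter → ~recuse_self)) is O(recuse_self → publish_charter), and O(recuse_self) is already established, so O(publish_charter).
From O(publish_charter) and premise 7, O(publish_charter → don_mask), we obtain O(don_mask).
Premise 2 is O(~grant_access → ~don_mask); contrapositively O(don_mask → grant_access). Since O(don_mask) holds, K gives O(grant_access).
With premise 5, O(grant_access → obtain_consent), the K-axiom yields O(obtain_consent).
The contrapositive of premise 11 (O(~hold_position → ~obtain_consent)) is O(obtain_consent → hold_position), and O(obtain_consent) is already established, so O(hold_position).
Premise 1 is O(hold_position → ~reconcile_dossier); since O(hold_position), deontic closure gives O(~reconcile_dossier).
So O(~reconcile_dossier) holds, i.e. reconcile_dossier is forbidden. None of the other listed options is forbidden under the premises.

reconcile_dossier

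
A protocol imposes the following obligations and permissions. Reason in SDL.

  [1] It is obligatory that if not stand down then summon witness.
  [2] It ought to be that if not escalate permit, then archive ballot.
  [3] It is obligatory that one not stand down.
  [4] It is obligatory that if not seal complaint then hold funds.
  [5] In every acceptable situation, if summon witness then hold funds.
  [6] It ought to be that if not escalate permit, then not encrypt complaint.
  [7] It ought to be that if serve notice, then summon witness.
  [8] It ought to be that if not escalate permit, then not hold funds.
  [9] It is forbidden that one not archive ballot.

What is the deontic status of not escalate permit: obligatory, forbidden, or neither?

Forbidden

From premise 3 we have O(¬stand_down).
With premise 1, O(¬stand_down → summon_witness), the K-axiom yields O(summon_witness).
Premise 5 is O(summon_witness → hold_funds); since O(summon_witness), deontic closure gives O(hold_funds).
Premise 8, O(¬escalate_permit → ¬hold_funds), contraposes to O(hold_funds → escalate_permit); with O(hold_funds) we get O(escalate_permit).
Premises 2, 4, 6, 7, 9 do not contribute to this derivation.
Thus O(escalate_permit), which is F(¬escalate_permit): ¬escalate_permit is forbidden.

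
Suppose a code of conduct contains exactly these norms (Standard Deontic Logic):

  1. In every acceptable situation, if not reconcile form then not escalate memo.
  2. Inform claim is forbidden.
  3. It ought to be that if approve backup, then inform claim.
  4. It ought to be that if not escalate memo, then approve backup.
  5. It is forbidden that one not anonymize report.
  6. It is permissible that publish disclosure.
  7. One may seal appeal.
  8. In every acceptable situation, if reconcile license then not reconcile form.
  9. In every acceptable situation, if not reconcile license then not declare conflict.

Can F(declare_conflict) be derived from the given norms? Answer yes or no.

Premise 2 is F(inform_claim), i.e. O(¬inform_claim).
Premise 3, O(approve_backup → inform_claim), contraposes to O(¬inform_claim → ¬approve_backup); with O(¬inform_claim) we get O(¬approve_backup).
Premise 4 is O(¬escalate_memo → approve_backup); contrapositively O(¬approve_backup → escalate_memo). Since O(¬approve_backup) holds, K gives O(escalate_memo).
Premise 1, O(¬reconcile_form → ¬escalate_memo), contraposes to O(escalate_memo → reconcile_form); with O(escalate_memo) we get O(reconcile_form).
The contrapositive of premise 8 (O(reconcile_license → ¬reconcile_form)) is O(reconcile_form → ¬reconcile_license), and O(reconcile_form) is already established, so O(¬reconcile_license).
From O(¬reconcile_license) and premise 9, O(¬reconcile_license → ¬declare_conflict), we obtain O(¬declare_conflict).
Premises 5, 6, 7 do not contribute to this derivation.
So O(¬declare_conflict) holds, i.e. F(declare_conflict). The claim follows.

Yes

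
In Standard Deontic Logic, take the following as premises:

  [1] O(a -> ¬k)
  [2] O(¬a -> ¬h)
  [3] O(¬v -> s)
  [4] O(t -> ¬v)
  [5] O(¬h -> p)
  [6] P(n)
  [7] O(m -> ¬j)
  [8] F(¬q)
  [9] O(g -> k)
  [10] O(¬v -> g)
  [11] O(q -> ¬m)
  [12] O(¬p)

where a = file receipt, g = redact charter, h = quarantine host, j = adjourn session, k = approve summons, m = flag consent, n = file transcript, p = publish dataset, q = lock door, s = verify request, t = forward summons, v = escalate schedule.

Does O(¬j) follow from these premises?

Premise 7 is O(m -> ¬j), but O(m) is not derivable from the premises, so it does not yield O(¬j).
No other premise forces O(¬j). An ideal world satisfying every premise can still have ¬j false, so O(¬j) is not derivable.

No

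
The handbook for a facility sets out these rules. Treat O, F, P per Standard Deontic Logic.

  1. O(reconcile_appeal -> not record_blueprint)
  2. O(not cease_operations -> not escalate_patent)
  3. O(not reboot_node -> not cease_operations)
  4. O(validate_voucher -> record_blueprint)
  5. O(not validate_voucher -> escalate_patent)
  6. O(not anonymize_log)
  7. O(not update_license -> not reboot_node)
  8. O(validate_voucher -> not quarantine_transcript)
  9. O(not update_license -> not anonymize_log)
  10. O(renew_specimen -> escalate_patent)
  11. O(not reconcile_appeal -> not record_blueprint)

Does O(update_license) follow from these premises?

Premises 1 and 11 cover both cases: O(reconcile_appeal -> not record_blueprint) and O(not reconcile_appeal -> not record_blueprint). Since reconcile_appeal ∨ not reconcile_appeal is a tautology, O(not record_blueprint) follows.
The contrapositive of premise 4 (O(validate_voucher -> record_blueprint)) is O(not record_blueprint -> not validate_voucher), and O(not record_blueprint) is already established, so O(not validate_voucher).
With premise 5, O(not validate_voucher -> escalate_patent), the K-axiom yields O(escalate_patent).
The contrapositive of premise 2 (O(not cease_operations -> not escalate_patent)) is O(escalate_patent -> cease_operations), and O(escalate_patent) is already established, so O(cease_operations).
Premise 3 is O(not reboot_node -> not cease_operations); contrapositively O(cease_operations -> reboot_node). Since O(cease_operations) holds, K gives O(reboot_node).
Premise 7 is O(not update_license -> not reboot_node); contrapositively O(reboot_node -> update_license). Since O(reboot_node) holds, K gives O(update_license).
Premises 6, 8, 9, 10 do not contribute to this derivation.
So O(update_license) follows.

Yes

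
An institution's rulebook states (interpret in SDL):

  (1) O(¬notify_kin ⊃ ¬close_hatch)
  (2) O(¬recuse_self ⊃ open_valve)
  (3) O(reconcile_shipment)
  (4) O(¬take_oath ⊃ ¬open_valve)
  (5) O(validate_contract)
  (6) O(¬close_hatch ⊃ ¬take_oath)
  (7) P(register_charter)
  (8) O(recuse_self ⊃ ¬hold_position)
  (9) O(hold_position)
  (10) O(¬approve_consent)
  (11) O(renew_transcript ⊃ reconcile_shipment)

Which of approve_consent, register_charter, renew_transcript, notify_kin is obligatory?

notify_kin

Premise 9 states O(hold_position) outright.
Premise 8, O(recuse_self ⊃ ¬hold_position), contraposes to O(hold_position ⊃ ¬recuse_self); with O(hold_position) we get O(¬recuse_self).
Applying K to premise 2 (O(¬recuse_self ⊃ open_valve)) and O(¬recuse_self) yields O(open_valve).
Premise 4, O(¬take_oath ⊃ ¬open_valve), contraposes to O(open_valve ⊃ take_oath); with O(open_valve) we get O(take_oath).
Premise 6, O(¬close_hatch ⊃ ¬take_oath), contraposes to O(take_oath ⊃ close_hatch); with O(take_oath) we get O(close_hatch).
Premise 1, O(¬notify_kin ⊃ ¬close_hatch), contraposes to O(close_hatch ⊃ notify_kin); with O(close_hatch) we get O(notify_kin).
So O(notify_kin) holds — notify_kin is obligatory. None of the other listed options is made obligatory by any chain of premises.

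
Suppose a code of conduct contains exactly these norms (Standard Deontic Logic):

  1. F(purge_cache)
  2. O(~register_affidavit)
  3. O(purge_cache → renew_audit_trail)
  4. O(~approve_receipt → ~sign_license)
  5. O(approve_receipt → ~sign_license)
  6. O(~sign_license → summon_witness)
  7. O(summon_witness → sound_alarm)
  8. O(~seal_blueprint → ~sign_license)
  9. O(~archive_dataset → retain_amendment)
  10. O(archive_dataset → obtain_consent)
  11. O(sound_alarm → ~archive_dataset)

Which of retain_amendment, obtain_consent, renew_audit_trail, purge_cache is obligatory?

Premises 4 and 5 cover both cases: O(~approve_receipt → ~sign_license) and O(approve_receipt → ~sign_license). Since ~approve_receipt ∨ approve_receipt is a tautology, O(~sign_license) follows.
From O(~sign_license) and premise 6, O(~sign_license → summon_witness), we obtain O(summon_witness).
Premise 7 is O(summon_witness → sound_alarm); since O(summon_witness), deontic closure gives O(sound_alarm).
Premise 11 is O(sound_alarm → ~archive_dataset); since O(sound_alarm), deontic closure gives O(~archive_dataset).
Premise 9 is O(~archive_dataset → retain_amendment); since O(~archive_dataset), deontic closure gives O(retain_amendment).
So O(retain_amendment) holds — retain_amendment is obligatory. None of the other listed options is made obligatory by any chain of premises.

retain_amendment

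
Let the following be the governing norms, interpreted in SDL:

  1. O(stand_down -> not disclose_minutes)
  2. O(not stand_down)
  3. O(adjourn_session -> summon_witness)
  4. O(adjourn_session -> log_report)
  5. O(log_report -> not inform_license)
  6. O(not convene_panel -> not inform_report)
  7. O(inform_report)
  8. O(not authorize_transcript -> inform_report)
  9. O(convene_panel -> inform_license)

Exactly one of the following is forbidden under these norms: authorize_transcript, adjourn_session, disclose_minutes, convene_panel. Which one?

adjourn_session

Premise 7 gives O(inform_report).
The contrapositive of premise 6 (O(not convene_panel -> not inform_report)) is O(inform_report -> convene_panel), and O(inform_report) is already established, so O(convene_panel).
Premise 9 is O(convene_panel -> inform_license); since O(convene_panel), deontic closure gives O(inform_license).
The contrapositive of premise 5 (O(log_report -> not inform_license)) is O(inform_license -> not log_report), and O(inform_license) is already established, so O(not log_report).
Premise 4, O(adjourn_session -> log_report), contraposes to O(not log_report -> not adjourn_session); with O(not log_report) we get O(not adjourn_session).
So O(not adjourn_session) holds, i.e. adjourn_session is forbidden. None of the other listed options is forbidden under the premises.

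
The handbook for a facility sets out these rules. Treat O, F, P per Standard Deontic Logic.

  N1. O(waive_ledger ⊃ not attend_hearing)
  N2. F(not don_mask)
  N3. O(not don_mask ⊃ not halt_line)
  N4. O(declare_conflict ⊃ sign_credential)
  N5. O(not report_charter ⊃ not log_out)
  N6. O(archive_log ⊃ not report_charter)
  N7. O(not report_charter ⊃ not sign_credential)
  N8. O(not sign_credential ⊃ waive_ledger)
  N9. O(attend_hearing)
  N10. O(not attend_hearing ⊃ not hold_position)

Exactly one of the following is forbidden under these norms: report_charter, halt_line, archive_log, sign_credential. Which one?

archive_log

Premise 9 gives O(attend_hearing).
Premise 1, O(waive_ledger ⊃ not attend_hearing), contraposes to O(attend_hearing ⊃ not waive_ledger); with O(attend_hearing) we get O(not waive_ledger).
Premise 8, O(not sign_credential ⊃ waive_ledger), contraposes to O(not waive_ledger ⊃ sign_credential); with O(not waive_ledger) we get O(sign_credential).
The contrapositive of premise 7 (O(not report_charter ⊃ not sign_credential)) is O(sign_credential ⊃ report_charter), and O(sign_credential) is already established, so O(report_charter).
The contrapositive of premise 6 (O(archive_log ⊃ not report_charter)) is O(report_charter ⊃ not archive_log), and O(report_charter) is already established, so O(not archive_log).
So O(not archive_log) holds, i.e. archive_log is forbidden. None of the other listed options is forbidden under the premises.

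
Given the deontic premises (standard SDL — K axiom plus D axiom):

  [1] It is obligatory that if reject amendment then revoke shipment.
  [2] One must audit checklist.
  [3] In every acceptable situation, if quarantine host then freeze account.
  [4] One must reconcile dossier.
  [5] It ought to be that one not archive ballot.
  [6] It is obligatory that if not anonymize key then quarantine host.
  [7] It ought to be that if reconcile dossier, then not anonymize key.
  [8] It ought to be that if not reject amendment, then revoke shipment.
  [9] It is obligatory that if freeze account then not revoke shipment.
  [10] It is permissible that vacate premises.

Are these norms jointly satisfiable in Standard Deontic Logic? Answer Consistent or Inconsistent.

Premises 1 and 8 cover both cases: O(reject_amendment → revoke_shipment) and O(¬reject_amendment → revoke_shipment). Since reject_amendment ∨ ¬reject_amendment is a tautology, O(revoke_shipment) follows.
The contrapositive of premise 9 (O(freeze_account → ¬revoke_shipment)) is O(revoke_shipment → ¬freeze_account), and O(revoke_shipment) is already established, so O(¬freeze_account).
Premise 3, O(quarantine_host → freeze_account), contraposes to O(¬freeze_account → ¬quarantine_host); with O(¬freeze_account) we get O(¬quarantine_host).
The contrapositive of premise 6 (O(¬anonymize_key → quarantine_host)) is O(¬quarantine_host → anonymize_key), and O(¬quarantine_host) is already established, so O(anonymize_key).
Premise 7, O(reconcile_dossier → ¬anonymize_key), contraposes to O(anonymize_key → ¬reconcile_dossier); with O(anonymize_key) we get O(¬reconcile_dossier).
But premise 4 directly asserts O(reconcile_dossier).
We now have both O(¬reconcile_dossier) and O(reconcile_dossier) — reconcile_dossier is simultaneously obligatory and forbidden, violating the D-axiom.

Inconsistent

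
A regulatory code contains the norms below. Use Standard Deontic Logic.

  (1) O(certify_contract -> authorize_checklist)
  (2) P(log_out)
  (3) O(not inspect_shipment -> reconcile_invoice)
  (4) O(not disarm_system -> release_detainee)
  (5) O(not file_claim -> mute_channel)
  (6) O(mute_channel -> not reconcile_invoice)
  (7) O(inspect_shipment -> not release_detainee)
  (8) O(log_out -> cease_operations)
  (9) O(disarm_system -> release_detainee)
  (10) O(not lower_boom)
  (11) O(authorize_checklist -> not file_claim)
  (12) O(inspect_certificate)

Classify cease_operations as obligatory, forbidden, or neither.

Premise 8 is O(log_out -> cease_operations), but O(log_out) is not derivable from the premises (the permission P(log_out) asserts only not O(not log_out), not O(log_out)), so it does not yield O(cease_operations).
No premise or chain of K-axiom applications forces O(cease_operations), and none forces O(not cease_operations). So cease_operations is neither obligatory nor forbidden under these norms.

Neither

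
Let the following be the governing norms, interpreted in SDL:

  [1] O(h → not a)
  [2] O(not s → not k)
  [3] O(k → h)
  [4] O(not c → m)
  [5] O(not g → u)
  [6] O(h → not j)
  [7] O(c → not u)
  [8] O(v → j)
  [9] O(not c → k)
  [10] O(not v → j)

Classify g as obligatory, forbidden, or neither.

Premises 8 and 10 cover both cases: O(v → j) and O(not v → j). Since v ∨ not v is a tautology, O(j) follows.
Premise 6, O(h → not j), contraposes to O(j → not h); with O(j) we get O(not h).
The contrapositive of premise 3 (O(k → h)) is O(not h → not k), and O(not h) is already established, so O(not k).
Premise 9, O(not c → k), contraposes to O(not k → c); with O(not k) we get O(c).
Premise 7 is O(c → not u); since O(c), deontic closure gives O(not u).
Premise 5 is O(not g → u); contrapositively O(not u → g). Since O(not u) holds, K gives O(g).
Premises 1, 2, 4 do not contribute to this derivation.
Hence g is obligatory.

Obligatory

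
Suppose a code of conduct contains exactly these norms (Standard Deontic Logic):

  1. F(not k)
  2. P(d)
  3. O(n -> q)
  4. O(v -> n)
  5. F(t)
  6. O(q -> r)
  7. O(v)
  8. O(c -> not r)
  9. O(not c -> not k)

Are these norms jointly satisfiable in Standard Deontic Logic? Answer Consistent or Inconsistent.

Inconsistent

Premise 1 is F(not k), i.e. O(k).
The contrapositive of premise 9 (O(not c -> not k)) is O(k -> c), and O(k) is already established, so O(c).
From O(c) and premise 8, O(c -> not r), we obtain O(not r).
Premise 6, O(q -> r), contraposes to O(not r -> not q); with O(not r) we get O(not q).
Premise 3, O(n -> q), contraposes to O(not q -> not n); with O(not q) we get O(not n).
Premise 4, O(v -> n), contraposes to O(not n -> not v); with O(not n) we get O(not v).
Yet premise 7 states O(v).
We now have both O(not v) and O(v) — v is simultaneously obligatory and forbidden, violating the D-axiom.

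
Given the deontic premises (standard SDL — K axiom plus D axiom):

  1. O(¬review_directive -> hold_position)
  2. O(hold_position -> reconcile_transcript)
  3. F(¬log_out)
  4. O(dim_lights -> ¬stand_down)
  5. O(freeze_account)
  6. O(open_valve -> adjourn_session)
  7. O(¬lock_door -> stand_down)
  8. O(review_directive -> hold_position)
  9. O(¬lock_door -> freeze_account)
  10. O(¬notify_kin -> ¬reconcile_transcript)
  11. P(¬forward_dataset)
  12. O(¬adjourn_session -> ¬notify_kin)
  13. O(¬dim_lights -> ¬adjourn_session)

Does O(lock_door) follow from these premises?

Premises 1 and 8 are O(¬review_directive -> hold_position) and O(review_directive -> hold_position); every ideal world satisfies ¬review_directive or review_directive, so in either case hold_position holds — hence O(hold_position).
With premise 2, O(hold_position -> reconcile_transcript), the K-axiom yields O(reconcile_transcript).
Premise 10, O(¬notify_kin -> ¬reconcile_transcript), contraposes to O(reconcile_transcript -> notify_kin); with O(reconcile_transcript) we get O(notify_kin).
Premise 12 is O(¬adjourn_session -> ¬notify_kin); contrapositively O(notify_kin -> adjourn_session). Since O(notify_kin) holds, K gives O(adjourn_session).
The contrapositive of premise 13 (O(¬dim_lights -> ¬adjourn_session)) is O(adjourn_session -> dim_lights), and O(adjourn_session) is already established, so O(dim_lights).
From O(dim_lights) and premise 4, O(dim_lights -> ¬stand_down), we obtain O(¬stand_down).
Premise 7, O(¬lock_door -> stand_down), contraposes to O(¬stand_down -> lock_door); with O(¬stand_down) we get O(lock_door).
Premises 3, 5, 6, 9, 11 do not contribute to this derivation.
So O(lock_door) follows.

Yes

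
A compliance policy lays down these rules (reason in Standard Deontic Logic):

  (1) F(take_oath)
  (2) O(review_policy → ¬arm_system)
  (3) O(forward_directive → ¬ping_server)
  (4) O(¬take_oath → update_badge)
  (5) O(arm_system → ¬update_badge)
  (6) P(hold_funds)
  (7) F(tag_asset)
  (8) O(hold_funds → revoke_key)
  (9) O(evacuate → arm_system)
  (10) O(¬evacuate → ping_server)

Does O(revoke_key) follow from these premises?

Premise 8 is O(hold_funds → revoke_key), but O(hold_funds) is not derivable from the premises (the permission P(hold_funds) asserts only ¬O(¬hold_funds), not O(hold_funds)), so it does not yield O(revoke_key).
No other premise forces O(revoke_key). An ideal world satisfying every premise can still have revoke_key false, so O(revoke_key) is not derivable.

No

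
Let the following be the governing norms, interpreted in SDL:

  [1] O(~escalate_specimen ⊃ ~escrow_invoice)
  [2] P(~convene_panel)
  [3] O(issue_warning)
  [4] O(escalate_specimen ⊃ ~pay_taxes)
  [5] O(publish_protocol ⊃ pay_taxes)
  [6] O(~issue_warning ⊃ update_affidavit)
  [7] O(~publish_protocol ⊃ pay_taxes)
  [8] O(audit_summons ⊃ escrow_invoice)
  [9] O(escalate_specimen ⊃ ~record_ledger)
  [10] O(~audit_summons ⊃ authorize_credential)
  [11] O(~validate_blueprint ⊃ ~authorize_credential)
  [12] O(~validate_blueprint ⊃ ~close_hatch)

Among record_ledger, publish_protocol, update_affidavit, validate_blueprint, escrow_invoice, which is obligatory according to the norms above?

validate_blueprint

Premises 5 and 7 are O(publish_protocol ⊃ pay_taxes) and O(~publish_protocol ⊃ pay_taxes); every ideal world satisfies publish_protocol or ~publish_protocol, so in either case pay_taxes holds — hence O(pay_taxes).
Premise 4 is O(escalate_specimen ⊃ ~pay_taxes); contrapositively O(pay_taxes ⊃ ~escalate_specimen). Since O(pay_taxes) holds, K gives O(~escalate_specimen).
With premise 1, O(~escalate_specimen ⊃ ~escrow_invoice), the K-axiom yields O(~escrow_invoice).
Premise 8, O(audit_summons ⊃ escrow_invoice), contraposes to O(~escrow_invoice ⊃ ~audit_summons); with O(~escrow_invoice) we get O(~audit_summons).
With premise 10, O(~audit_summons ⊃ authorize_credential), the K-axiom yields O(authorize_credential).
The contrapositive of premise 11 (O(~validate_blueprint ⊃ ~authorize_credential)) is O(authorize_credential ⊃ validate_blueprint), and O(authorize_credential) is already established, so O(validate_blueprint).
So O(validate_blueprint) holds — validate_blueprint is obligatory. None of the other listed options is made obligatory by any chain of premises.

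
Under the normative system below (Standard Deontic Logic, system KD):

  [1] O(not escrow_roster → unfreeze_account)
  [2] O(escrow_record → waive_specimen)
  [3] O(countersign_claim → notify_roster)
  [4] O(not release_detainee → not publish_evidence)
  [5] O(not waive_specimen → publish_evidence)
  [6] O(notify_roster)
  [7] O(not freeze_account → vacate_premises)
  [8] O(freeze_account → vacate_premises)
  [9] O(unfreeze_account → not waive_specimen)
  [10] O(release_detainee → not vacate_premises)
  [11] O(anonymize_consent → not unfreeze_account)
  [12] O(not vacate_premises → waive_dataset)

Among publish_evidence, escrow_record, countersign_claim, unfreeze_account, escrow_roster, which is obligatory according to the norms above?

By case analysis on not freeze_account: premise 7 gives O(not freeze_account → vacate_premises) and premise 8 gives O(freeze_account → vacate_premises), so O(vacate_premises) either way.
Premise 10, O(release_detainee → not vacate_premises), contraposes to O(vacate_premises → not release_detainee); with O(vacate_premises) we get O(not release_detainee).
With premise 4, O(not release_detainee → not publish_evidence), the K-axiom yields O(not publish_evidence).
The contrapositive of premise 5 (O(not waive_specimen → publish_evidence)) is O(not publish_evidence → waive_specimen), and O(not publish_evidence) is already established, so O(waive_specimen).
The contrapositive of premise 9 (O(unfreeze_account → not waive_specimen)) is O(waive_specimen → not unfreeze_account), and O(waive_specimen) is already established, so O(not unfreeze_account).
Premise 1 is O(not escrow_roster → unfreeze_account); contrapositively O(not unfreeze_account → escrow_roster). Since O(not unfreeze_account) holds, K gives O(escrow_roster).
So O(escrow_roster) holds — escrow_roster is obligatory. None of the other listed options is made obligatory by any chain of premises.

escrow_roster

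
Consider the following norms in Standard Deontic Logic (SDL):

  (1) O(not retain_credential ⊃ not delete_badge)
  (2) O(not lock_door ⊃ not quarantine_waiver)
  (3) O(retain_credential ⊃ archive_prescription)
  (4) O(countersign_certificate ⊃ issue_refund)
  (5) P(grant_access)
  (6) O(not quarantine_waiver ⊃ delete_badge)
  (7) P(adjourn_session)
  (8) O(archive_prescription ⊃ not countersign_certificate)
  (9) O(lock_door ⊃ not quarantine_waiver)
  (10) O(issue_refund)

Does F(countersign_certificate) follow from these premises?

Yes

Premises 9 and 2 are O(lock_door ⊃ not quarantine_waiver) and O(not lock_door ⊃ not quarantine_waiver); every ideal world satisfies lock_door or not lock_door, so in either case not quarantine_waiver holds — hence O(not quarantine_waiver).
With premise 6, O(not quarantine_waiver ⊃ delete_badge), the K-axiom yields O(delete_badge).
Premise 1 is O(not retain_credential ⊃ not delete_badge); contrapositively O(delete_badge ⊃ retain_credential). Since O(delete_badge) holds, K gives O(retain_credential).
Applying K to premise 3 (O(retain_credential ⊃ archive_prescription)) and O(retain_credential) yields O(archive_prescription).
Premise 8 is O(archive_prescription ⊃ not countersign_certificate); since O(archive_prescription), deontic closure gives O(not countersign_certificate).
Premises 4, 5, 7, 10 do not contribute to this derivation.
So O(not countersign_certificate) holds, i.e. F(countersign_certificate). The claim follows.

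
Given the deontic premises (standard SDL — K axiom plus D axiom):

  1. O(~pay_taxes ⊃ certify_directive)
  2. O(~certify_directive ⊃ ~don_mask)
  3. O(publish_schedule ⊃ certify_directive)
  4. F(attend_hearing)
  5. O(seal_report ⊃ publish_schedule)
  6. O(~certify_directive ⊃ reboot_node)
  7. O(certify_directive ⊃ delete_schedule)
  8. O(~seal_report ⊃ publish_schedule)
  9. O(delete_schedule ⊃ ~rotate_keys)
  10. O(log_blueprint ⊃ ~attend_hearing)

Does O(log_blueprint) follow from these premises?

No

Premise 10 is O(log_blueprint ⊃ ~attend_hearing); even if O(~attend_hearing) held, inferring O(log_blueprint) would be affirming the consequent — invalid.
No other premise forces O(log_blueprint). An ideal world satisfying every premise can still have log_blueprint false, so O(log_blueprint) is not derivable.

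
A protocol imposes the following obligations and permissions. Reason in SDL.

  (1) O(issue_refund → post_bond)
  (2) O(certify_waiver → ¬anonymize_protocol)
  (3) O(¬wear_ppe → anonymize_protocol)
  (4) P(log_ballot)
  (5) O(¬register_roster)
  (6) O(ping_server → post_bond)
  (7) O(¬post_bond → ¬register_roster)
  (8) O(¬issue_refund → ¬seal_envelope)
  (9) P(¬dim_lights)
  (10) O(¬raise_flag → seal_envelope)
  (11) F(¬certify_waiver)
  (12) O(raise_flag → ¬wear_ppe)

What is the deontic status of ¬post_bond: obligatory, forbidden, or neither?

F(¬certify_waiver) at premise 11 means O(certify_waiver).
With premise 2, O(certify_waiver → ¬anonymize_protocol), the K-axiom yields O(¬anonymize_protocol).
Premise 3, O(¬wear_ppe → anonymize_protocol), contraposes to O(¬anonymize_protocol → wear_ppe); with O(¬anonymize_protocol) we get O(wear_ppe).
The contrapositive of premise 12 (O(raise_flag → ¬wear_ppe)) is O(wear_ppe → ¬raise_flag), and O(wear_ppe) is already established, so O(¬raise_flag).
With premise 10, O(¬raise_flag → seal_envelope), the K-axiom yields O(seal_envelope).
Premise 8, O(¬issue_refund → ¬seal_envelope), contraposes to O(seal_envelope → issue_refund); with O(seal_envelope) we get O(issue_refund).
Applying K to premise 1 (O(issue_refund → post_bond)) and O(issue_refund) yields O(post_bond).
Premises 4, 5, 6, 7, 9 do not contribute to this derivation.
Thus O(post_bond), which is F(¬post_bond): ¬post_bond is forbidden.

Forbidden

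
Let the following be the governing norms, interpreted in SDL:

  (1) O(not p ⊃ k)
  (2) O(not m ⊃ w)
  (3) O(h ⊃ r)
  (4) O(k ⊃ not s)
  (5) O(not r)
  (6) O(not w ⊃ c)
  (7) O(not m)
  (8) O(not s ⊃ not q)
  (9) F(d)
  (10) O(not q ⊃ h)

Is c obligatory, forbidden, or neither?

Premise 6 is O(not w ⊃ c), but O(not w) is not derivable from the premises, so it does not yield O(c).
No premise or chain of K-axiom applications forces O(c), and none forces O(not c). So c is neither obligatory nor forbidden under these norms.

Neither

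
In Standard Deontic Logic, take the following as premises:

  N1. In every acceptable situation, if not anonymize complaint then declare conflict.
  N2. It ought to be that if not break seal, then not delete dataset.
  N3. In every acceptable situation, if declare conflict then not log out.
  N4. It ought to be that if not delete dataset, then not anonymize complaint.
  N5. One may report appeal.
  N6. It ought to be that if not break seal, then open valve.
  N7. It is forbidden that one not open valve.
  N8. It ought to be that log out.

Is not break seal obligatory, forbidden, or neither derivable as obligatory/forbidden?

Forbidden

Premise 8 gives O(log_out).
Premise 3 is O(declare_conflict → ¬log_out); contrapositively O(log_out → ¬declare_conflict). Since O(log_out) holds, K gives O(¬declare_conflict).
Premise 1 is O(¬anonymize_complaint → declare_conflict); contrapositively O(¬declare_conflict → anonymize_complaint). Since O(¬declare_conflict) holds, K gives O(anonymize_complaint).
Premise 4 is O(¬delete_dataset → ¬anonymize_complaint); contrapositively O(anonymize_complaint → delete_dataset). Since O(anonymize_complaint) holds, K gives O(delete_dataset).
The contrapositive of premise 2 (O(¬break_seal → ¬delete_dataset)) is O(delete_dataset → break_seal), and O(delete_dataset) is already established, so O(break_seal).
Premises 5, 6, 7 do not contribute to this derivation.
Thus O(break_seal), which is F(¬break_seal): ¬break_seal is forbidden.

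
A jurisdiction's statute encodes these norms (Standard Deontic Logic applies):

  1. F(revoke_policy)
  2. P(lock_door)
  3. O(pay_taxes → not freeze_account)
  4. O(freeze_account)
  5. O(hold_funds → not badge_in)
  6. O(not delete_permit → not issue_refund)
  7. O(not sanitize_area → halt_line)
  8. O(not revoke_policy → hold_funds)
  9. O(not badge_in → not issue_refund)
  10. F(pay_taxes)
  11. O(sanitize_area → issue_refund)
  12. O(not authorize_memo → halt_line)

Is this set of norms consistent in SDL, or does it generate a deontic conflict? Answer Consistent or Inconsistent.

Consistent

Premise 3 is O(pay_taxes → not freeze_account), but O(pay_taxes) is not derivable from the premises, so it does not yield O(not freeze_account).
So O(not freeze_account) is not derivable, and the apparent clash with O(freeze_account) does not arise.
A world satisfying every obligation exists (e.g. authorize_memo=false, badge_in=false, delete_permit=false, freeze_account=true, halt_line=true, hold_funds=true, issue_refund=false, lock_door=false, pay_taxes=false, revoke_policy=false, sanitize_area=false); no atom is both obligatory and forbidden, so the set is consistent.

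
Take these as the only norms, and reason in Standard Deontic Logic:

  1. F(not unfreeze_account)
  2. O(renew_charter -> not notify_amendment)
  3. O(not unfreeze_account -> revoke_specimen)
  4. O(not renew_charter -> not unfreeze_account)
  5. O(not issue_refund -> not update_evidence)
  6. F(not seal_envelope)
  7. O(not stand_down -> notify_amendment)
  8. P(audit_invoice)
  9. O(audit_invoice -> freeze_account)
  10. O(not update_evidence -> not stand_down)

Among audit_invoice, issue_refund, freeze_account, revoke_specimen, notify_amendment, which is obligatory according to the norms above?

issue_refund

F(not unfreeze_account) at premise 1 means O(unfreeze_account).
Premise 4 is O(not renew_charter -> not unfreeze_account); contrapositively O(unfreeze_account -> renew_charter). Since O(unfreeze_account) holds, K gives O(renew_charter).
From O(renew_charter) and premise 2, O(renew_charter -> not notify_amendment), we obtain O(not notify_amendment).
The contrapositive of premise 7 (O(not stand_down -> notify_amendment)) is O(not notify_amendment -> stand_down), and O(not notify_amendment) is already established, so O(stand_down).
Premise 10, O(not update_evidence -> not stand_down), contraposes to O(stand_down -> update_evidence); with O(stand_down) we get O(update_evidence).
The contrapositive of premise 5 (O(not issue_refund -> not update_evidence)) is O(update_evidence -> issue_refund), and O(update_evidence) is already established, so O(issue_refund).
So O(issue_refund) holds — issue_refund is obligatory. None of the other listed options is made obligatory by any chain of premises.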